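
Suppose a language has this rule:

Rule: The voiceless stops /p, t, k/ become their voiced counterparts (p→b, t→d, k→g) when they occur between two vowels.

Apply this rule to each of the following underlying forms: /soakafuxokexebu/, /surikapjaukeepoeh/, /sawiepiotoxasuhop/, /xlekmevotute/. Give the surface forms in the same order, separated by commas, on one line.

soagafuxogexebu, surigapjaugeeboeh, sawiebiodoxasuhop, xlekmevodude

/soakafuxokexebu/: /k/ is a voiceless stop between vowels /a/ and /a/, so it voices to [g]. /k/ is a voiceless stop between vowels /o/ and /e/, so it voices to [g]. → [soagafuxogexebu].
/surikapjaukeepoeh/: /k/ is a voiceless stop between vowels /i/ and /a/, so it voices to [g]. /k/ is a voiceless stop between vowels /u/ and /e/, so it voices to [g]. /p/ is a voiceless stop between vowels /e/ and /o/, so it voices to [b]. → [surigapjaugeeboeh].
/sawiepiotoxasuhop/: /p/ is a voiceless stop between vowels /e/ and /i/, so it voices to [b]. /t/ is a voiceless stop between vowels /o/ and /o/, so it voices to [d]. → [sawiebiodoxasuhop].
/xlekmevotute/: /t/ is a voiceless stop between vowels /o/ and /u/, so it voices to [d]. /t/ is a voiceless stop between vowels /u/ and /e/, so it voices to [d]. → [xlekmevodude].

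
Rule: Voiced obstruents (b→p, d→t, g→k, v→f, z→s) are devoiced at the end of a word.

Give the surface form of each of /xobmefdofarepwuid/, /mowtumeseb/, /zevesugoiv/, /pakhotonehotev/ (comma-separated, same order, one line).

xobmefdofarepwuit, mowtumesep, zevesugoif, pakhotonehotef

/xobmefdofarepwuid/: /d/ is a voiced obstruent in word-final position, so it devoices to [t]. → [xobmefdofarepwuit].
/mowtumeseb/: /b/ is a voiced obstruent in word-final position, so it devoices to [p]. → [mowtumesep].
/zevesugoiv/: /v/ is a voiced obstruent in word-final position, so it devoices to [f]. → [zevesugoif].
/pakhotonehotev/: /v/ is a voiced obstruent in word-final position, so it devoices to [f]. → [pakhotonehotef].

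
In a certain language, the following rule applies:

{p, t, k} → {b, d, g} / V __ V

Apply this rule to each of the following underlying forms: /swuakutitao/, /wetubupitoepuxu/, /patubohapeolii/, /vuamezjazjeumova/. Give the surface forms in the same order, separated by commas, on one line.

/swuakutitao/: /k/ is a voiceless stop between vowels /a/ and /u/, so it voices to [g]. /t/ is a voiceless stop between vowels /u/ and /i/, so it voices to [d]. /t/ is a voiceless stop between vowels /i/ and /a/, so it voices to [d]. → [swuagudidao].
/wetubupitoepuxu/: /t/ is a voiceless stop between vowels /e/ and /u/, so it voices to [d]. /p/ is a voiceless stop between vowels /u/ and /i/, so it voices to [b]. /t/ is a voiceless stop between vowels /i/ and /o/, so it voices to [d]. /p/ is a voiceless stop between vowels /e/ and /u/, so it voices to [b]. → [wedububidoebuxu].
/patubohapeolii/: /t/ is a voiceless stop between vowels /a/ and /u/, so it voices to [d]. /p/ is a voiceless stop between vowels /a/ and /e/, so it voices to [b]. → [padubohabeolii].
/vuamezjazjeumova/: the rule's environment is not met; surfaces unchanged as [vuamezjazjeumova].

swuagudidao, wedububidoebuxu, padubohabeolii, vuamezjazjeumova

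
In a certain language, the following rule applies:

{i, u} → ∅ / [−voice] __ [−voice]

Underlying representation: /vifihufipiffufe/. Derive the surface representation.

/i/ is a high vowel flanked by voiceless consonants /f/ and /h/, so it deletes.
/u/ is a high vowel flanked by voiceless consonants /h/ and /f/, so it deletes.
/i/ is a high vowel flanked by voiceless consonants /f/ and /p/, so it deletes.
/i/ is a high vowel flanked by voiceless consonants /p/ and /f/, so it deletes.
/u/ is a high vowel flanked by voiceless consonants /f/ and /f/, so it deletes.
Surface form: [vifhfpfffe].

vifhfpfffe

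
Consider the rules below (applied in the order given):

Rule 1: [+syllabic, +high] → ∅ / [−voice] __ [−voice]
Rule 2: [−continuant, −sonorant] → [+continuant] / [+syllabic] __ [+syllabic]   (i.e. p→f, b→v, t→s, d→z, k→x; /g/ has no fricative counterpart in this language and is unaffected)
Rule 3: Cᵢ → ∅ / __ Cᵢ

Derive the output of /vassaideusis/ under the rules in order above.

Rule 1 (high vowel syncope): /i/ is a high vowel flanked by voiceless consonants /s/ and /s/, so it deletes. /vassaideusis/ → vassaideuss.
Rule 2 (intervocalic spirantization): /d/ is a stop between vowels /i/ and /e/, so it spirantizes to the fricative [z]. /vassaideuss/ → vassaizeuss.
Rule 3 (degemination): /ss/ is a geminate; the first /s/ deletes. /ss/ is a geminate; the first /s/ deletes. /vassaizeuss/ → vasaizeus.

vasaizeus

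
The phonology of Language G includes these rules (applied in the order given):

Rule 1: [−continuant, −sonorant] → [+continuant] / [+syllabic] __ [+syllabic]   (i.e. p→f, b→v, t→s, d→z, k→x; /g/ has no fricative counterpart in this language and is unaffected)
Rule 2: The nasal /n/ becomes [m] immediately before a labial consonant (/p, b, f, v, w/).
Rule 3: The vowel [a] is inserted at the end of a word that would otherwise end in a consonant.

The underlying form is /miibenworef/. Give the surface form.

Rule 1 (intervocalic spirantization): /b/ is a stop between vowels /i/ and /e/, so it spirantizes to the fricative [v]. /miibenworef/ → miivenworef.
Rule 2 (nasal place assimilation): /n/ precedes the labial consonant /w/, so it assimilates in place to [m]. /miivenworef/ → miivemworef.
Rule 3 (final a-epenthesis): the form ends in the consonant /f/, so [a] is inserted word-finally. /miivemworef/ → miivemworefa.

miivemworefa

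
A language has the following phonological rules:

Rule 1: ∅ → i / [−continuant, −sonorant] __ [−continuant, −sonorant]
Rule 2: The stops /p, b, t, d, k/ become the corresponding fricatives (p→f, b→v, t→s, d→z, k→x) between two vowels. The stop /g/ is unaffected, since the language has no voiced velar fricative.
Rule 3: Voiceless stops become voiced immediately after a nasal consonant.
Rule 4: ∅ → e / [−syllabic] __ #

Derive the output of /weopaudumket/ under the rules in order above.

weofauzumgete

Rule 1 (stop-cluster i-epenthesis): no segment meets the environment; /weopaudumket/ is unchanged.
Rule 2 (intervocalic spirantization): /p/ is a stop between vowels /o/ and /a/, so it spirantizes to the fricative [f]. /d/ is a stop between vowels /u/ and /u/, so it spirantizes to the fricative [z]. /weopaudumket/ → weofauzumket.
Rule 3 (post-nasal voicing): /k/ is a voiceless stop immediately after the nasal /m/, so it voices to [g]. /weofauzumket/ → weofauzumget.
Rule 4 (final e-epenthesis): the form ends in the consonant /t/, so [e] is inserted word-finally. /weofauzumget/ → weofauzumgete.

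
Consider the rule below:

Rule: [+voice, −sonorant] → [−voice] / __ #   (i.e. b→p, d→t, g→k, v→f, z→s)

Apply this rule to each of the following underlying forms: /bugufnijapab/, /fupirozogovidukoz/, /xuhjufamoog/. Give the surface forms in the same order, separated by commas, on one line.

bugufnijapap, fupirozogovidukos, xuhjufamook

/bugufnijapab/: /b/ is a voiced obstruent in word-final position, so it devoices to [p]. → [bugufnijapap].
/fupirozogovidukoz/: /z/ is a voiced obstruent in word-final position, so it devoices to [s]. → [fupirozogovidukos].
/xuhjufamoog/: /g/ is a voiced obstruent in word-final position, so it devoices to [k]. → [xuhjufamook].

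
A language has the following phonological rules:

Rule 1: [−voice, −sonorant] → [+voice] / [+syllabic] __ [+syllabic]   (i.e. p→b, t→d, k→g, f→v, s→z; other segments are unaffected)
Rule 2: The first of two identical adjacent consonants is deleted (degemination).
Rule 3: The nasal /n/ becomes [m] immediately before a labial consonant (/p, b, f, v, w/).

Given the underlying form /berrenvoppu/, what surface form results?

Rule 1 (intervocalic voicing): no segment meets the environment; /berrenvoppu/ is unchanged.
Rule 2 (degemination): /rr/ is a geminate; the first /r/ deletes. /pp/ is a geminate; the first /p/ deletes. /berrenvoppu/ → berenvopu.
Rule 3 (nasal place assimilation): /n/ precedes the labial consonant /v/, so it assimilates in place to [m]. /berenvopu/ → beremvopu.

beremvopu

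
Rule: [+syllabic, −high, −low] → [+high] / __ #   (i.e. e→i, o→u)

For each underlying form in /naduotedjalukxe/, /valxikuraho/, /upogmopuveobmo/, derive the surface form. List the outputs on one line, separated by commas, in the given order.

naduotedjalukxi, valxikurahu, upogmopuveobmu

/naduotedjalukxe/: /e/ is a mid vowel in word-final position, so it raises to [i]. → [naduotedjalukxi].
/valxikuraho/: /o/ is a mid vowel in word-final position, so it raises to [u]. → [valxikurahu].
/upogmopuveobmo/: /o/ is a mid vowel in word-final position, so it raises to [u]. → [upogmopuveobmu].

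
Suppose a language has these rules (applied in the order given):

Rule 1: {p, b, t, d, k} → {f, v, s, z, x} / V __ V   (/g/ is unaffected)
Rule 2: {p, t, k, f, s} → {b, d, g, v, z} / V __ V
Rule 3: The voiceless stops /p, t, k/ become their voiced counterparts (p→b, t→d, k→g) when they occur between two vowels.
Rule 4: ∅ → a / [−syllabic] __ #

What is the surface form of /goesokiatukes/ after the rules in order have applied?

goezoxiazuxesa

Rule 1 (intervocalic spirantization): /k/ is a stop between vowels /o/ and /i/, so it spirantizes to the fricative [x]. /t/ is a stop between vowels /a/ and /u/, so it spirantizes to the fricative [s]. /k/ is a stop between vowels /u/ and /e/, so it spirantizes to the fricative [x]. /goesokiatukes/ → goesoxiasuxes.
Rule 2 (intervocalic voicing): /s/ is a voiceless obstruent between vowels /e/ and /o/, so it voices to [z]. /s/ is a voiceless obstruent between vowels /a/ and /u/, so it voices to [z]. /goesoxiasuxes/ → goezoxiazuxes.
Rule 3 (intervocalic voicing): no segment meets the environment; /goezoxiazuxes/ is unchanged.
Rule 4 (final a-epenthesis): the form ends in the consonant /s/, so [a] is inserted word-finally. /goezoxiazuxes/ → goezoxiazuxesa.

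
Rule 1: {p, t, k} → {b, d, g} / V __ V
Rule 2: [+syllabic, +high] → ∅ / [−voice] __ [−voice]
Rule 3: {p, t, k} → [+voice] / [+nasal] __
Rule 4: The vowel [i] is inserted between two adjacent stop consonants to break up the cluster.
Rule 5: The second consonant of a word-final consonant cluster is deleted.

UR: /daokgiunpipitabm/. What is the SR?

Rule 1 (intervocalic voicing): /p/ is a voiceless stop between vowels /i/ and /i/, so it voices to [b]. /t/ is a voiceless stop between vowels /i/ and /a/, so it voices to [d]. /daokgiunpipitabm/ → daokgiunpibidabm.
Rule 2 (high vowel syncope): no segment meets the environment; /daokgiunpibidabm/ is unchanged.
Rule 3 (post-nasal voicing): /p/ is a voiceless stop immediately after the nasal /n/, so it voices to [b]. /daokgiunpibidabm/ → daokgiunbibidabm.
Rule 4 (stop-cluster i-epenthesis): /k/ and /g/ form a stop–stop cluster, so [i] is inserted between them. /daokgiunbibidabm/ → daokigiunbibidabm.
Rule 5 (final cluster simplification): /m/ is the second consonant of a word-final cluster /bm/, so it deletes. /daokigiunbibidabm/ → daokigiunbibidab.

daokigiunbibidab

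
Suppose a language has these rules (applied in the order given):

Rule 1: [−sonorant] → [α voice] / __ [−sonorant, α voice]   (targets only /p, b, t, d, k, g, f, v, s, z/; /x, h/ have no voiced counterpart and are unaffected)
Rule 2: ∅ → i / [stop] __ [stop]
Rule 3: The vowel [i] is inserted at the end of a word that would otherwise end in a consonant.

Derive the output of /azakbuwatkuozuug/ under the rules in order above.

azagibuwatikuozuugi

Rule 1 (regressive voicing assimilation): /k/ precedes the voiced obstruent /b/, so it voices to [g] by assimilation. /azakbuwatkuozuug/ → azagbuwatkuozuug.
Rule 2 (stop-cluster i-epenthesis): /g/ and /b/ form a stop–stop cluster, so [i] is inserted between them. /t/ and /k/ form a stop–stop cluster, so [i] is inserted between them. /azagbuwatkuozuug/ → azagibuwatikuozuug.
Rule 3 (final i-epenthesis): the form ends in the consonant /g/, so [i] is inserted word-finally. /azagibuwatikuozuug/ → azagibuwatikuozuugi.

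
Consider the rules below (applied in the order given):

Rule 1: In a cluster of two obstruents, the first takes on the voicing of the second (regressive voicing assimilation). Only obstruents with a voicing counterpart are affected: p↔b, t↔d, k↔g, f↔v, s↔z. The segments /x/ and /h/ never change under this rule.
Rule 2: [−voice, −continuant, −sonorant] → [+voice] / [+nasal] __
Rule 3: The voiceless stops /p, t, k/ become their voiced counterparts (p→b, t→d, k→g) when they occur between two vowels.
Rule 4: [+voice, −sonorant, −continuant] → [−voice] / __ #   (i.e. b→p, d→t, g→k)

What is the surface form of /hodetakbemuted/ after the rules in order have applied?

Rule 1 (regressive voicing assimilation): /k/ precedes the voiced obstruent /b/, so it voices to [g] by assimilation. /hodetakbemuted/ → hodetagbemuted.
Rule 2 (post-nasal voicing): no segment meets the environment; /hodetagbemuted/ is unchanged.
Rule 3 (intervocalic voicing): /t/ is a voiceless stop between vowels /e/ and /a/, so it voices to [d]. /t/ is a voiceless stop between vowels /u/ and /e/, so it voices to [d]. /hodetagbemuted/ → hodedagbemuded.
Rule 4 (final devoicing): /d/ is a voiced stop in word-final position, so it devoices to [t]. /hodedagbemuded/ → hodedagbemudet.

hodedagbemudet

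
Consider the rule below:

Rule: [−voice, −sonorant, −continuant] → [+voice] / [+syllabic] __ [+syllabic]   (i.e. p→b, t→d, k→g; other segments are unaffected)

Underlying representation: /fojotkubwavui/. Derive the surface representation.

No segment of /fojotkubwavui/ meets the structural description of the rule, so the form surfaces unchanged.

fojotkubwavui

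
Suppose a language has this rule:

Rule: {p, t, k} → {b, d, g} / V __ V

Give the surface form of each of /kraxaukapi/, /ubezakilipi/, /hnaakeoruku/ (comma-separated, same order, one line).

/kraxaukapi/: /k/ is a voiceless stop between vowels /u/ and /a/, so it voices to [g]. /p/ is a voiceless stop between vowels /a/ and /i/, so it voices to [b]. → [kraxaugabi].
/ubezakilipi/: /k/ is a voiceless stop between vowels /a/ and /i/, so it voices to [g]. /p/ is a voiceless stop between vowels /i/ and /i/, so it voices to [b]. → [ubezagilibi].
/hnaakeoruku/: /k/ is a voiceless stop between vowels /a/ and /e/, so it voices to [g]. /k/ is a voiceless stop between vowels /u/ and /u/, so it voices to [g]. → [hnaageorugu].

kraxaugabi, ubezagilibi, hnaageorugu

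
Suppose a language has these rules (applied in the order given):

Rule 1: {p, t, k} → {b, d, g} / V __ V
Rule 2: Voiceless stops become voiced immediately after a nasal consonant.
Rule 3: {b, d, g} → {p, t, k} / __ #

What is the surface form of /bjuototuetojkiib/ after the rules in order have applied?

bjuododuedojkiip

Rule 1 (intervocalic voicing): /t/ is a voiceless stop between vowels /o/ and /o/, so it voices to [d]. /t/ is a voiceless stop between vowels /o/ and /u/, so it voices to [d]. /t/ is a voiceless stop between vowels /e/ and /o/, so it voices to [d]. /bjuototuetojkiib/ → bjuododuedojkiib.
Rule 2 (post-nasal voicing): no segment meets the environment; /bjuododuedojkiib/ is unchanged.
Rule 3 (final devoicing): /b/ is a voiced stop in word-final position, so it devoices to [p]. /bjuododuedojkiib/ → bjuododuedojkiip.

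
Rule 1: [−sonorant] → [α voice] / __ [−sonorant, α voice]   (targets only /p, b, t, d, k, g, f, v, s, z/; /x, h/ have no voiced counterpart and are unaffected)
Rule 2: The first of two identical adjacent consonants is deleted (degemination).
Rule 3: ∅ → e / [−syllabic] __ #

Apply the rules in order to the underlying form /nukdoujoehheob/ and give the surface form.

nugdoujoeheobe

Rule 1 (regressive voicing assimilation): /k/ precedes the voiced obstruent /d/, so it voices to [g] by assimilation. /nukdoujoehheob/ → nugdoujoehheob.
Rule 2 (degemination): /hh/ is a geminate; the first /h/ deletes. /nugdoujoehheob/ → nugdoujoeheob.
Rule 3 (final e-epenthesis): the form ends in the consonant /b/, so [e] is inserted word-finally. /nugdoujoeheob/ → nugdoujoeheobe.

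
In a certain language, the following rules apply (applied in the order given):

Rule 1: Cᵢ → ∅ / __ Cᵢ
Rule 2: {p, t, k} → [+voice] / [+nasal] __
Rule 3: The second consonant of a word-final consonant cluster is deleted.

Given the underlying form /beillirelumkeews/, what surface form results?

beilirelumgeew

Rule 1 (degemination): /ll/ is a geminate; the first /l/ deletes. /beillirelumkeews/ → beilirelumkeews.
Rule 2 (post-nasal voicing): /k/ is a voiceless stop immediately after the nasal /m/, so it voices to [g]. /beilirelumkeews/ → beilirelumgeews.
Rule 3 (final cluster simplification): /s/ is the second consonant of a word-final cluster /ws/, so it deletes. /beilirelumgeews/ → beilirelumgeew.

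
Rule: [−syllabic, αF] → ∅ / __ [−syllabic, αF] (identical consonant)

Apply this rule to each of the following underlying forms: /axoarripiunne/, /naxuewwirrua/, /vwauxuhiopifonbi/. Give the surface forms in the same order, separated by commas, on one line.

/axoarripiunne/: /rr/ is a geminate; the first /r/ deletes. /nn/ is a geminate; the first /n/ deletes. → [axoaripiune].
/naxuewwirrua/: /ww/ is a geminate; the first /w/ deletes. /rr/ is a geminate; the first /r/ deletes. → [naxuewirua].
/vwauxuhiopifonbi/: the rule's environment is not met; surfaces unchanged as [vwauxuhiopifonbi].

axoaripiune, naxuewirua, vwauxuhiopifonbi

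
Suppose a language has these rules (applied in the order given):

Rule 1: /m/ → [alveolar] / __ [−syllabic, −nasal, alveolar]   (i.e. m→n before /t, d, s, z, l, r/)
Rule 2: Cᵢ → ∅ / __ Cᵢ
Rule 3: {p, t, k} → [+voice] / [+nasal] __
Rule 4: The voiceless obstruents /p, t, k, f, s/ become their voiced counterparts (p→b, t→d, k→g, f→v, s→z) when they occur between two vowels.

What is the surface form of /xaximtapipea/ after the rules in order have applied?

Rule 1 (nasal place assimilation): /m/ precedes the alveolar consonant /t/, so it assimilates in place to [n]. /xaximtapipea/ → xaxintapipea.
Rule 2 (degemination): no segment meets the environment; /xaxintapipea/ is unchanged.
Rule 3 (post-nasal voicing): /t/ is a voiceless stop immediately after the nasal /n/, so it voices to [d]. /xaxintapipea/ → xaxindapipea.
Rule 4 (intervocalic voicing): /p/ is a voiceless obstruent between vowels /a/ and /i/, so it voices to [b]. /p/ is a voiceless obstruent between vowels /i/ and /e/, so it voices to [b]. /xaxindapipea/ → xaxindabibea.

xaxindabibea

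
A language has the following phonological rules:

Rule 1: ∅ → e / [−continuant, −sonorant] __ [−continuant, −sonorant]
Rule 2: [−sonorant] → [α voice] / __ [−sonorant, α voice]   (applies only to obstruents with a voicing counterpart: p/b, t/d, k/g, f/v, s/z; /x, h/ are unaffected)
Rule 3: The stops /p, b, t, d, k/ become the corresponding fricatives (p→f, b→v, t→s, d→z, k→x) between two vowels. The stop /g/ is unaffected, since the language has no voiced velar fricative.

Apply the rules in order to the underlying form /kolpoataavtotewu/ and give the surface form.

kolpoasaaftosewu

Rule 1 (stop-cluster e-epenthesis): no segment meets the environment; /kolpoataavtotewu/ is unchanged.
Rule 2 (regressive voicing assimilation): /v/ precedes the voiceless obstruent /t/, so it devoices to [f] by assimilation. /kolpoataavtotewu/ → kolpoataaftotewu.
Rule 3 (intervocalic spirantization): /t/ is a stop between vowels /a/ and /a/, so it spirantizes to the fricative [s]. /t/ is a stop between vowels /o/ and /e/, so it spirantizes to the fricative [s]. /kolpoataaftotewu/ → kolpoasaaftosewu.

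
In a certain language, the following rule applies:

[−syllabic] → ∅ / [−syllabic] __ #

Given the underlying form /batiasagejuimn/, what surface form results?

/n/ is the second consonant of a word-final cluster /mn/, so it deletes.
The other instances of /b/, /t/, /s/, /g/, /j/, /m/ do not occur in the required environment and remain unchanged.
Surface form: [batiasagejuim].

batiasagejuim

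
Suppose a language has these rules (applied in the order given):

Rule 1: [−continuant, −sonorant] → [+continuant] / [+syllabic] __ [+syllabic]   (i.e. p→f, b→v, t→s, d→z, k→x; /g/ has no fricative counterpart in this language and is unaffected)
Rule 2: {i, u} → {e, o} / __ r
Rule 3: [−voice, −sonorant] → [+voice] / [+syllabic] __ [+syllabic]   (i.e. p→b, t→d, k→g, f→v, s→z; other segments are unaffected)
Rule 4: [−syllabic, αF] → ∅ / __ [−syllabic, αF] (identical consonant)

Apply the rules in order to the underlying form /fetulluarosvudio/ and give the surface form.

fezuluarosvuzio

Rule 1 (intervocalic spirantization): /t/ is a stop between vowels /e/ and /u/, so it spirantizes to the fricative [s]. /d/ is a stop between vowels /u/ and /i/, so it spirantizes to the fricative [z]. /fetulluarosvudio/ → fesulluarosvuzio.
Rule 2 (pre-rhotic lowering): no segment meets the environment; /fesulluarosvuzio/ is unchanged.
Rule 3 (intervocalic voicing): /s/ is a voiceless obstruent between vowels /e/ and /u/, so it voices to [z]. /fesulluarosvuzio/ → fezulluarosvuzio.
Rule 4 (degemination): /ll/ is a geminate; the first /l/ deletes. /fezulluarosvuzio/ → fezuluarosvuzio.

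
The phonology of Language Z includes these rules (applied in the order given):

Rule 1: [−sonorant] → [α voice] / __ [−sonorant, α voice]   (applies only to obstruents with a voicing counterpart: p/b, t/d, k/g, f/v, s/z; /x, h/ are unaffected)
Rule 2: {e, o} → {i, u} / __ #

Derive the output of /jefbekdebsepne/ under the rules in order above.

jevbegdepsepni

Rule 1 (regressive voicing assimilation): /f/ precedes the voiced obstruent /b/, so it voices to [v] by assimilation. /k/ precedes the voiced obstruent /d/, so it voices to [g] by assimilation. /b/ precedes the voiceless obstruent /s/, so it devoices to [p] by assimilation. /jefbekdebsepne/ → jevbegdepsepne.
Rule 2 (final vowel raising): /e/ is a mid vowel in word-final position, so it raises to [i]. /jevbegdepsepne/ → jevbegdepsepni.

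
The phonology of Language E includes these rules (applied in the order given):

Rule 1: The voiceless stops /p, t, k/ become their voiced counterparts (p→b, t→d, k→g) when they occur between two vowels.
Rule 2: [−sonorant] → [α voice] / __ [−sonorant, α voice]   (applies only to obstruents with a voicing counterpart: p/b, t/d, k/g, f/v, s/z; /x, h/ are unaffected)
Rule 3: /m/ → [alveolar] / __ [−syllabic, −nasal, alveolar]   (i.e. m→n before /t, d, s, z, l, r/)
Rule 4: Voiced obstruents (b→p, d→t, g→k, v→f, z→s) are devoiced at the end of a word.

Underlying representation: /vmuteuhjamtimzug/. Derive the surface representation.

vmudeuhjantinzuk

Rule 1 (intervocalic voicing): /t/ is a voiceless stop between vowels /u/ and /e/, so it voices to [d]. /vmuteuhjamtimzug/ → vmudeuhjamtimzug.
Rule 2 (regressive voicing assimilation): no segment meets the environment; /vmudeuhjamtimzug/ is unchanged.
Rule 3 (nasal place assimilation): /m/ precedes the alveolar consonant /t/, so it assimilates in place to [n]. /m/ precedes the alveolar consonant /z/, so it assimilates in place to [n]. /vmudeuhjamtimzug/ → vmudeuhjantinzug.
Rule 4 (final devoicing): /g/ is a voiced obstruent in word-final position, so it devoices to [k]. /vmudeuhjantinzug/ → vmudeuhjantinzuk.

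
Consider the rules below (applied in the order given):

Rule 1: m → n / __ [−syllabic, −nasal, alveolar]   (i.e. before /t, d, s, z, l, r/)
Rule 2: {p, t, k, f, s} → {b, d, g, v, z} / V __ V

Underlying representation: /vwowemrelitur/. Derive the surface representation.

vwowenrelidur

Rule 1 (nasal place assimilation): /m/ precedes the alveolar consonant /r/, so it assimilates in place to [n]. /vwowemrelitur/ → vwowenrelitur.
Rule 2 (intervocalic voicing): /t/ is a voiceless obstruent between vowels /i/ and /u/, so it voices to [d]. /vwowenrelitur/ → vwowenrelidur.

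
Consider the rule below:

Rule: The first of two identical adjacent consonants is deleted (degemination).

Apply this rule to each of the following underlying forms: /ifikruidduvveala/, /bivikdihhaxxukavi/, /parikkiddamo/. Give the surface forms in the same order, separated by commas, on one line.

ifikruiduveala, bivikdihaxukavi, parikidamo

/ifikruidduvveala/: /dd/ is a geminate; the first /d/ deletes. /vv/ is a geminate; the first /v/ deletes. → [ifikruiduveala].
/bivikdihhaxxukavi/: /hh/ is a geminate; the first /h/ deletes. /xx/ is a geminate; the first /x/ deletes. → [bivikdihaxukavi].
/parikkiddamo/: /kk/ is a geminate; the first /k/ deletes. /dd/ is a geminate; the first /d/ deletes. → [parikidamo].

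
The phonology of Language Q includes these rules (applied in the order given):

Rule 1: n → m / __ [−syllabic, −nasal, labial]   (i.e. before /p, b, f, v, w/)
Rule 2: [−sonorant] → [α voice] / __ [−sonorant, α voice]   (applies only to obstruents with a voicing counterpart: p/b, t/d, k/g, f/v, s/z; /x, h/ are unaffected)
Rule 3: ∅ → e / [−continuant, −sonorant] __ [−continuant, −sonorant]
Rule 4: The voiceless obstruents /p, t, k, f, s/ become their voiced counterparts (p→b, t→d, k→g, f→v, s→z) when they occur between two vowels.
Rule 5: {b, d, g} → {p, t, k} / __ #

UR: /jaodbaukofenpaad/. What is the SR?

Rule 1 (nasal place assimilation): /n/ precedes the labial consonant /p/, so it assimilates in place to [m]. /jaodbaukofenpaad/ → jaodbaukofempaad.
Rule 2 (regressive voicing assimilation): no segment meets the environment; /jaodbaukofempaad/ is unchanged.
Rule 3 (stop-cluster e-epenthesis): /d/ and /b/ form a stop–stop cluster, so [e] is inserted between them. /jaodbaukofempaad/ → jaodebaukofempaad.
Rule 4 (intervocalic voicing): /k/ is a voiceless obstruent between vowels /u/ and /o/, so it voices to [g]. /f/ is a voiceless obstruent between vowels /o/ and /e/, so it voices to [v]. /jaodebaukofempaad/ → jaodebaugovempaad.
Rule 5 (final devoicing): /d/ is a voiced stop in word-final position, so it devoices to [t]. /jaodebaugovempaad/ → jaodebaugovempaat.

jaodebaugovempaat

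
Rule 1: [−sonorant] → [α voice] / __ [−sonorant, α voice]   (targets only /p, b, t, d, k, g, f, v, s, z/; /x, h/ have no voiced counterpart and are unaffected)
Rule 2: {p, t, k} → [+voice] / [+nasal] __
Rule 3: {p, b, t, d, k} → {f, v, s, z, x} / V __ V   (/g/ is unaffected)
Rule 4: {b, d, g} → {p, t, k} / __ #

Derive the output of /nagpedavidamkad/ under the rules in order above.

Rule 1 (regressive voicing assimilation): /g/ precedes the voiceless obstruent /p/, so it devoices to [k] by assimilation. /nagpedavidamkad/ → nakpedavidamkad.
Rule 2 (post-nasal voicing): /k/ is a voiceless stop immediately after the nasal /m/, so it voices to [g]. /nakpedavidamkad/ → nakpedavidamgad.
Rule 3 (intervocalic spirantization): /d/ is a stop between vowels /e/ and /a/, so it spirantizes to the fricative [z]. /d/ is a stop between vowels /i/ and /a/, so it spirantizes to the fricative [z]. /nakpedavidamgad/ → nakpezavizamgad.
Rule 4 (final devoicing): /d/ is a voiced stop in word-final position, so it devoices to [t]. /nakpezavizamgad/ → nakpezavizamgat.

nakpezavizamgat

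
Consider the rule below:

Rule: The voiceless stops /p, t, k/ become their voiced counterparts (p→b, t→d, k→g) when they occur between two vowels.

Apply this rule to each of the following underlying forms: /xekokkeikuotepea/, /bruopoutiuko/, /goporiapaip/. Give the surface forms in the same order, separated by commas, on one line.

/xekokkeikuotepea/: /k/ is a voiceless stop between vowels /e/ and /o/, so it voices to [g]. /k/ is a voiceless stop between vowels /i/ and /u/, so it voices to [g]. /t/ is a voiceless stop between vowels /o/ and /e/, so it voices to [d]. /p/ is a voiceless stop between vowels /e/ and /e/, so it voices to [b]. → [xegokkeiguodebea].
/bruopoutiuko/: /p/ is a voiceless stop between vowels /o/ and /o/, so it voices to [b]. /t/ is a voiceless stop between vowels /u/ and /i/, so it voices to [d]. /k/ is a voiceless stop between vowels /u/ and /o/, so it voices to [g]. → [bruoboudiugo].
/goporiapaip/: /p/ is a voiceless stop between vowels /o/ and /o/, so it voices to [b]. /p/ is a voiceless stop between vowels /a/ and /a/, so it voices to [b]. → [goboriabaip].

xegokkeiguodebea, bruoboudiugo, goboriabaip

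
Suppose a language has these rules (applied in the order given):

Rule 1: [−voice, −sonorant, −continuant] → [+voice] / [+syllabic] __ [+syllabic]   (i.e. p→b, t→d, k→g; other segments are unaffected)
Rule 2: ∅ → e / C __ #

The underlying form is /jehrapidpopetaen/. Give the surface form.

jehrabidpobedaene

Rule 1 (intervocalic voicing): /p/ is a voiceless stop between vowels /a/ and /i/, so it voices to [b]. /p/ is a voiceless stop between vowels /o/ and /e/, so it voices to [b]. /t/ is a voiceless stop between vowels /e/ and /a/, so it voices to [d]. /jehrapidpopetaen/ → jehrabidpobedaen.
Rule 2 (final e-epenthesis): the form ends in the consonant /n/, so [e] is inserted word-finally. /jehrabidpobedaen/ → jehrabidpobedaene.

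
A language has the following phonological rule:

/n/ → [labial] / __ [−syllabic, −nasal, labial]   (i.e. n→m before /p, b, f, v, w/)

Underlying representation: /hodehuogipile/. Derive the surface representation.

hodehuogipile

No segment of /hodehuogipile/ meets the structural description of the rule, so the form surfaces unchanged.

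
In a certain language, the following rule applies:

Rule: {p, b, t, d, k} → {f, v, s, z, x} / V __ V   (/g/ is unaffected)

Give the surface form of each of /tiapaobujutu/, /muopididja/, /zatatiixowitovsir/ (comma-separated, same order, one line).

/tiapaobujutu/: /p/ is a stop between vowels /a/ and /a/, so it spirantizes to the fricative [f]. /b/ is a stop between vowels /o/ and /u/, so it spirantizes to the fricative [v]. /t/ is a stop between vowels /u/ and /u/, so it spirantizes to the fricative [s]. → [tiafaovujusu].
/muopididja/: /p/ is a stop between vowels /o/ and /i/, so it spirantizes to the fricative [f]. /d/ is a stop between vowels /i/ and /i/, so it spirantizes to the fricative [z]. → [muofizidja].
/zatatiixowitovsir/: /t/ is a stop between vowels /a/ and /a/, so it spirantizes to the fricative [s]. /t/ is a stop between vowels /a/ and /i/, so it spirantizes to the fricative [s]. /t/ is a stop between vowels /i/ and /o/, so it spirantizes to the fricative [s]. → [zasasiixowisovsir].

tiafaovujusu, muofizidja, zasasiixowisovsir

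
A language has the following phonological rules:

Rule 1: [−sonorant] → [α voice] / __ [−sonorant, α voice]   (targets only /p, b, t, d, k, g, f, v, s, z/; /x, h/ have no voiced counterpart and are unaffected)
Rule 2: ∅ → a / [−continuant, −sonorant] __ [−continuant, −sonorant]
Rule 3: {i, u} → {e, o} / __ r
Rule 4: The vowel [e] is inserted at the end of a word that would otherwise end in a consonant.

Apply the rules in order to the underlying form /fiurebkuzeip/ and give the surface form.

fiorepakuzeipe

Rule 1 (regressive voicing assimilation): /b/ precedes the voiceless obstruent /k/, so it devoices to [p] by assimilation. /fiurebkuzeip/ → fiurepkuzeip.
Rule 2 (stop-cluster a-epenthesis): /p/ and /k/ form a stop–stop cluster, so [a] is inserted between them. /fiurepkuzeip/ → fiurepakuzeip.
Rule 3 (pre-rhotic lowering): /u/ is a high vowel immediately before /r/, so it lowers to [o]. /fiurepakuzeip/ → fiorepakuzeip.
Rule 4 (final e-epenthesis): the form ends in the consonant /p/, so [e] is inserted word-finally. /fiorepakuzeip/ → fiorepakuzeipe.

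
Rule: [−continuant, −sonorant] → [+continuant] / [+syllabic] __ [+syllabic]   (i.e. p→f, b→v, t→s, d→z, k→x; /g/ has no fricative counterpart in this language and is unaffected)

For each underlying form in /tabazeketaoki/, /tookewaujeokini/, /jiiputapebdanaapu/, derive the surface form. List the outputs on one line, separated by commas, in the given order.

/tabazeketaoki/: /b/ is a stop between vowels /a/ and /a/, so it spirantizes to the fricative [v]. /k/ is a stop between vowels /e/ and /e/, so it spirantizes to the fricative [x]. /t/ is a stop between vowels /e/ and /a/, so it spirantizes to the fricative [s]. /k/ is a stop between vowels /o/ and /i/, so it spirantizes to the fricative [x]. → [tavazexesaoxi].
/tookewaujeokini/: /k/ is a stop between vowels /o/ and /e/, so it spirantizes to the fricative [x]. /k/ is a stop between vowels /o/ and /i/, so it spirantizes to the fricative [x]. → [tooxewaujeoxini].
/jiiputapebdanaapu/: /p/ is a stop between vowels /i/ and /u/, so it spirantizes to the fricative [f]. /t/ is a stop between vowels /u/ and /a/, so it spirantizes to the fricative [s]. /p/ is a stop between vowels /a/ and /e/, so it spirantizes to the fricative [f]. /p/ is a stop between vowels /a/ and /u/, so it spirantizes to the fricative [f]. → [jiifusafebdanaafu].

tavazexesaoxi, tooxewaujeoxini, jiifusafebdanaafu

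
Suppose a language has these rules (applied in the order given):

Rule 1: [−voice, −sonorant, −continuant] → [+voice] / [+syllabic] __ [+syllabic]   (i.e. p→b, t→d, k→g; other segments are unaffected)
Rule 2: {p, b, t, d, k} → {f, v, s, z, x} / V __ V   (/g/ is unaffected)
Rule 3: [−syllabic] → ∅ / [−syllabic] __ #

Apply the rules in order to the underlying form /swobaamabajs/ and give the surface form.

Rule 1 (intervocalic voicing): no segment meets the environment; /swobaamabajs/ is unchanged.
Rule 2 (intervocalic spirantization): /b/ is a stop between vowels /o/ and /a/, so it spirantizes to the fricative [v]. /b/ is a stop between vowels /a/ and /a/, so it spirantizes to the fricative [v]. /swobaamabajs/ → swovaamavajs.
Rule 3 (final cluster simplification): /s/ is the second consonant of a word-final cluster /js/, so it deletes. /swovaamavajs/ → swovaamavaj.

swovaamavaj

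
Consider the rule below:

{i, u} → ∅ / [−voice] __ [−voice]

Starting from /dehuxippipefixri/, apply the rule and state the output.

/u/ is a high vowel flanked by voiceless consonants /h/ and /x/, so it deletes.
/i/ is a high vowel flanked by voiceless consonants /x/ and /p/, so it deletes.
/i/ is a high vowel flanked by voiceless consonants /p/ and /p/, so it deletes.
/i/ is a high vowel flanked by voiceless consonants /f/ and /x/, so it deletes.
The other instance of /i/ does not occur in the required environment and remains unchanged.
Surface form: [dehxpppefxri].

dehxpppefxri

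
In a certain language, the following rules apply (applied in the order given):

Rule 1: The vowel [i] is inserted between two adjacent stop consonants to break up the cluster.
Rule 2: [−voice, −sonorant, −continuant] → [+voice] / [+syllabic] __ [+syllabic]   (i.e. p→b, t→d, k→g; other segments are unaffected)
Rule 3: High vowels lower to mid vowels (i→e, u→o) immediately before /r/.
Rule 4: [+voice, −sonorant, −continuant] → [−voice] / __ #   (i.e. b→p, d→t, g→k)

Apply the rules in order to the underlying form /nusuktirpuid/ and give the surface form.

Rule 1 (stop-cluster i-epenthesis): /k/ and /t/ form a stop–stop cluster, so [i] is inserted between them. /nusuktirpuid/ → nusukitirpuid.
Rule 2 (intervocalic voicing): /k/ is a voiceless stop between vowels /u/ and /i/, so it voices to [g]. /t/ is a voiceless stop between vowels /i/ and /i/, so it voices to [d]. /nusukitirpuid/ → nusugidirpuid.
Rule 3 (pre-rhotic lowering): /i/ is a high vowel immediately before /r/, so it lowers to [e]. /nusugidirpuid/ → nusugiderpuid.
Rule 4 (final devoicing): /d/ is a voiced stop in word-final position, so it devoices to [t]. /nusugiderpuid/ → nusugiderpuit.

nusugiderpuit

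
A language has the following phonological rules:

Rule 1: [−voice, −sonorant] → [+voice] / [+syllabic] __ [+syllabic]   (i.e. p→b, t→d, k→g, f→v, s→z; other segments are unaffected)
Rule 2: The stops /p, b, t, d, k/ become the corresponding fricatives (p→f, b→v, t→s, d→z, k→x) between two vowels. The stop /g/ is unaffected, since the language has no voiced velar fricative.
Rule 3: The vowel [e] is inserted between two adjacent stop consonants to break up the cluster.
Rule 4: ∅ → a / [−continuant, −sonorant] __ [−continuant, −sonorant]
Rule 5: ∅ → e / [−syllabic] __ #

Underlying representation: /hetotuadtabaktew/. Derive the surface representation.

hezozuadetavaketewe

Rule 1 (intervocalic voicing): /t/ is a voiceless obstruent between vowels /e/ and /o/, so it voices to [d]. /t/ is a voiceless obstruent between vowels /o/ and /u/, so it voices to [d]. /hetotuadtabaktew/ → hedoduadtabaktew.
Rule 2 (intervocalic spirantization): /d/ is a stop between vowels /e/ and /o/, so it spirantizes to the fricative [z]. /d/ is a stop between vowels /o/ and /u/, so it spirantizes to the fricative [z]. /b/ is a stop between vowels /a/ and /a/, so it spirantizes to the fricative [v]. /hedoduadtabaktew/ → hezozuadtavaktew.
Rule 3 (stop-cluster e-epenthesis): /d/ and /t/ form a stop–stop cluster, so [e] is inserted between them. /k/ and /t/ form a stop–stop cluster, so [e] is inserted between them. /hezozuadtavaktew/ → hezozuadetavaketew.
Rule 4 (stop-cluster a-epenthesis): no segment meets the environment; /hezozuadetavaketew/ is unchanged.
Rule 5 (final e-epenthesis): the form ends in the consonant /w/, so [e] is inserted word-finally. /hezozuadetavaketew/ → hezozuadetavaketewe.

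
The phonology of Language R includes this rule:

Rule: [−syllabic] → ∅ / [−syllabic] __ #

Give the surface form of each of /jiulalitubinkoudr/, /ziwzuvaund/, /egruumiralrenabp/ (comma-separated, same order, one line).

jiulalitubinkoud, ziwzuvaun, egruumiralrenab

/jiulalitubinkoudr/: /r/ is the second consonant of a word-final cluster /dr/, so it deletes. → [jiulalitubinkoud].
/ziwzuvaund/: /d/ is the second consonant of a word-final cluster /nd/, so it deletes. → [ziwzuvaun].
/egruumiralrenabp/: /p/ is the second consonant of a word-final cluster /bp/, so it deletes. → [egruumiralrenab].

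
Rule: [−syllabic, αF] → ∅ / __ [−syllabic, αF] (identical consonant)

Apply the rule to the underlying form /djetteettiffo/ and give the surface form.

djeteetifo

/tt/ is a geminate; the first /t/ deletes.
/tt/ is a geminate; the first /t/ deletes.
/ff/ is a geminate; the first /f/ deletes.
Surface form: [djeteetifo].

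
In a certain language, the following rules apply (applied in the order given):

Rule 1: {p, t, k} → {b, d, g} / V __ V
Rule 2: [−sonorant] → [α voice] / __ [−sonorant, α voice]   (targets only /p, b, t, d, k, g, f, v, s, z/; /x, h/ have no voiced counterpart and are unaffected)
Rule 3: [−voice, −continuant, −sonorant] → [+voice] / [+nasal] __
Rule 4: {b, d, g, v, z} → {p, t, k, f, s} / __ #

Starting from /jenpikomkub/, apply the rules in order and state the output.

jenbigomgup

Rule 1 (intervocalic voicing): /k/ is a voiceless stop between vowels /i/ and /o/, so it voices to [g]. /jenpikomkub/ → jenpigomkub.
Rule 2 (regressive voicing assimilation): no segment meets the environment; /jenpigomkub/ is unchanged.
Rule 3 (post-nasal voicing): /p/ is a voiceless stop immediately after the nasal /n/, so it voices to [b]. /k/ is a voiceless stop immediately after the nasal /m/, so it voices to [g]. /jenpigomkub/ → jenbigomgub.
Rule 4 (final devoicing): /b/ is a voiced obstruent in word-final position, so it devoices to [p]. /jenbigomgub/ → jenbigomgup.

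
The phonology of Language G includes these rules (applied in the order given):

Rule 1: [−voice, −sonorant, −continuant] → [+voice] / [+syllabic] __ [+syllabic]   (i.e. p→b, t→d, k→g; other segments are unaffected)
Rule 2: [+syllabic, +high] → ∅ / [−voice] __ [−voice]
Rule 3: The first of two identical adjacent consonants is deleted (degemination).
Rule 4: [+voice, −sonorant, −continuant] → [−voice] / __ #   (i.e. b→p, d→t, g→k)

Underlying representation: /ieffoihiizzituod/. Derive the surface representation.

iefoihiiziduot

Rule 1 (intervocalic voicing): /t/ is a voiceless stop between vowels /i/ and /u/, so it voices to [d]. /ieffoihiizzituod/ → ieffoihiizziduod.
Rule 2 (high vowel syncope): no segment meets the environment; /ieffoihiizziduod/ is unchanged.
Rule 3 (degemination): /ff/ is a geminate; the first /f/ deletes. /zz/ is a geminate; the first /z/ deletes. /ieffoihiizziduod/ → iefoihiiziduod.
Rule 4 (final devoicing): /d/ is a voiced stop in word-final position, so it devoices to [t]. /iefoihiiziduod/ → iefoihiiziduot.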